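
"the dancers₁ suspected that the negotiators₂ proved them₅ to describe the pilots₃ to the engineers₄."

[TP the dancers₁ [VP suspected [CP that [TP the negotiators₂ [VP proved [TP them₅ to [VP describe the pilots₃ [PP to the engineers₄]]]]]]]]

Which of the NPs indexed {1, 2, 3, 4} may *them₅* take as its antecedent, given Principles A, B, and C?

{1}

*them* is a pronoun, so Principle B applies: it must be free in its binding domain.
Binding domain of *them₅*: the embedded TP, whose subject is the negotiators₂.
*the dancers₁* c-commands the pronoun but from outside its binding domain, and is not c-commanded by it → coindexation permitted.
*the negotiators₂* c-commands the pronoun within its binding domain → coindexation would violate Principle B.
*the pilots₃*: the pronoun c-commands this R-expression → coindexation would violate Principle C on *the pilots₃*.
*the engineers₄*: the pronoun c-commands this R-expression → coindexation would violate Principle C on *the engineers₄*.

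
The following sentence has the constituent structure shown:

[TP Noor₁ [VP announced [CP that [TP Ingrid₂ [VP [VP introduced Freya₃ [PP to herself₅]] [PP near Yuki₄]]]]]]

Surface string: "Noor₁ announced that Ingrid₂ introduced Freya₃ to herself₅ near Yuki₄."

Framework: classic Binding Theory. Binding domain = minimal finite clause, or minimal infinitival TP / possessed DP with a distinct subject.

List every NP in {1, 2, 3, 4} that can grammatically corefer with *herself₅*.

*herself* is an anaphor, so Principle A applies: it must be bound in its binding domain.
Binding domain of *herself₅*: the embedded TP, whose subject is Ingrid₂.
*Noor₁* c-commands the anaphor but is outside its binding domain → cannot satisfy Principle A.
*Ingrid₂* c-commands the anaphor within its binding domain → licit binder.
*Freya₃* c-commands the anaphor within its binding domain → licit binder.
*Yuki₄* does not c-command the anaphor → cannot bind it.

{2, 3}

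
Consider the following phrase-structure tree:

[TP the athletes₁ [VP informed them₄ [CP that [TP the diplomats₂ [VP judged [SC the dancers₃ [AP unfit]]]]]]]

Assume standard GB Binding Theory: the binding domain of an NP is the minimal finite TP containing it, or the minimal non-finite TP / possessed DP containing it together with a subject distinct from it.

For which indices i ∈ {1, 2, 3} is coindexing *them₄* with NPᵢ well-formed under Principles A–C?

none

*them* is a pronoun, so Principle B applies: it must be free in its binding domain.
Binding domain of *them₄*: the matrix TP, whose subject is the athletes₁.
*the athletes₁* c-commands the pronoun within its binding domain → coindexation would violate Principle B.
*the diplomats₂*: the pronoun c-commands this R-expression → coindexation would violate Principle C on *the diplomats₂*.
*the dancers₃*: the pronoun c-commands this R-expression → coindexation would violate Principle C on *the dancers₃*.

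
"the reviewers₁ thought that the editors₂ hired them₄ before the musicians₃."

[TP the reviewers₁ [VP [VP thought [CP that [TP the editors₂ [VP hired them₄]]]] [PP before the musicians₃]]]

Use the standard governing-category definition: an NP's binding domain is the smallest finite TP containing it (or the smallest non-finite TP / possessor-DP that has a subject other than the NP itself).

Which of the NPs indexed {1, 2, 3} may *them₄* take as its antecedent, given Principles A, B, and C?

{1, 3}

*them* is a pronoun, so Principle B applies: it must be free in its binding domain.
Binding domain of *them₄*: the embedded TP, whose subject is the editors₂.
*the reviewers₁* c-commands the pronoun but from outside its binding domain, and is not c-commanded by it → coindexation permitted.
*the editors₂* c-commands the pronoun within its binding domain → coindexation would violate Principle B.
*the musicians₃* and the pronoun do not c-command one another → neither Principle B nor Principle C is at stake; coindexation permitted.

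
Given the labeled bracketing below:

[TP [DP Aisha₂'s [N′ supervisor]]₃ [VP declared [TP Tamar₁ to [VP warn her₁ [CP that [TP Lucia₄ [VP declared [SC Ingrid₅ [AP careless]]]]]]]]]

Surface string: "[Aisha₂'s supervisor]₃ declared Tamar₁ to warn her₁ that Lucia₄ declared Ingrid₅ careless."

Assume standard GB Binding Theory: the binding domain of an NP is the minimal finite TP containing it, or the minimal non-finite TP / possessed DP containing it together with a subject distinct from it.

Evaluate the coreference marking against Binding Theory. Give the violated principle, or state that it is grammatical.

Principle B

The two coindexed NPs are *Tamar₁* and *her₁*.
*her₁* is a pronoun. Its binding domain is the embedded TP, whose subject is Tamar₁.
*Tamar₁* c-commands it within that domain and carries the same index.
The pronoun is locally bound → Principle B violation.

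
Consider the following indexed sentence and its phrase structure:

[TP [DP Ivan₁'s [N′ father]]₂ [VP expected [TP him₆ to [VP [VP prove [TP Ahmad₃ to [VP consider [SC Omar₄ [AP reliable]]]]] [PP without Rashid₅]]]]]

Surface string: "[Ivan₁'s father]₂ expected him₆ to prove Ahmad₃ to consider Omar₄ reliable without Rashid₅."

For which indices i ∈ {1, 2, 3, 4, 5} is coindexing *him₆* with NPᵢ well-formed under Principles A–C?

*him* is a pronoun, so Principle B applies: it must be free in its binding domain.
Binding domain of *him₆*: the matrix TP, whose subject is [Ivan₁'s father]₂.
*Ivan₁* and the pronoun do not c-command one another → neither Principle B nor Principle C is at stake; coindexation permitted.
*[Ivan₁'s father]₂* c-commands the pronoun within its binding domain → coindexation would violate Principle B.
*Ahmad₃*: the pronoun c-commands this R-expression → coindexation would violate Principle C on *Ahmad₃*.
*Omar₄*: the pronoun c-commands this R-expression → coindexation would violate Principle C on *Omar₄*.
*Rashid₅*: the pronoun c-commands this R-expression → coindexation would violate Principle C on *Rashid₅*.

{1}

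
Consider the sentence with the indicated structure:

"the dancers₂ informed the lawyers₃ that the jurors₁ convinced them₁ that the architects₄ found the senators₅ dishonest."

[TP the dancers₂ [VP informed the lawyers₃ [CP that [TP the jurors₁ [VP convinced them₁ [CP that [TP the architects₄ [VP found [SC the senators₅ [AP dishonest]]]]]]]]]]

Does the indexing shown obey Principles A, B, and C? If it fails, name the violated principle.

The two coindexed NPs are *the jurors₁* and *them₁*.
*them₁* is a pronoun. Its binding domain is the embedded TP, whose subject is the jurors₁.
*the jurors₁* c-commands it within that domain and carries the same index.
The pronoun is locally bound → Principle B violation.

Principle B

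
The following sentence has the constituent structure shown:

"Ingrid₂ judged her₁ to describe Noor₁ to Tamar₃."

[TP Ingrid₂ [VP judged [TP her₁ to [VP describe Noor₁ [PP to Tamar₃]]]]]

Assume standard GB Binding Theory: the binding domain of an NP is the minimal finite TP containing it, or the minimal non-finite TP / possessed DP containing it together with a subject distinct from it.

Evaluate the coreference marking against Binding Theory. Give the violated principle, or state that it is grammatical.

The two coindexed NPs are *her₁* and *Noor₁*.
*Noor₁* is an R-expression. Principle C requires it to be free everywhere.
*her₁* c-commands it and carries the same index.
The R-expression is bound → Principle C violation.

Principle C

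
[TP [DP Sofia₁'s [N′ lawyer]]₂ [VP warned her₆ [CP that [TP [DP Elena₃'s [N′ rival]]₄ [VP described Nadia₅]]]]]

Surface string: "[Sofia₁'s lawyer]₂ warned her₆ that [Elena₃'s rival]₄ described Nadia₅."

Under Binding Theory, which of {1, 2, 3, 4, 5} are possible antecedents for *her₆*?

*her* is a pronoun, so Principle B applies: it must be free in its binding domain.
Binding domain of *her₆*: the matrix TP, whose subject is [Sofia₁'s lawyer]₂.
*Sofia₁* and the pronoun do not c-command one another → neither Principle B nor Principle C is at stake; coindexation permitted.
*[Sofia₁'s lawyer]₂* c-commands the pronoun within its binding domain → coindexation would violate Principle B.
*Elena₃*: the pronoun c-commands this R-expression → coindexation would violate Principle C on *Elena₃*.
*[Elena₃'s rival]₄*: the pronoun c-commands this R-expression → coindexation would violate Principle C on *[Elena₃'s rival]₄*.
*Nadia₅*: the pronoun c-commands this R-expression → coindexation would violate Principle C on *Nadia₅*.

{1}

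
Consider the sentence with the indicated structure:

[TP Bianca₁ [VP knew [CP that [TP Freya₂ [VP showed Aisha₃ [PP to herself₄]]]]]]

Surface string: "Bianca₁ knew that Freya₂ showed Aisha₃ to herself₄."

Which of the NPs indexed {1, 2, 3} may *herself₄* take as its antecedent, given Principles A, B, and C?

{2, 3}

*herself* is an anaphor, so Principle A applies: it must be bound in its binding domain.
Binding domain of *herself₄*: the embedded TP, whose subject is Freya₂.
*Bianca₁* c-commands the anaphor but is outside its binding domain → cannot satisfy Principle A.
*Freya₂* c-commands the anaphor within its binding domain → licit binder.
*Aisha₃* c-commands the anaphor within its binding domain → licit binder.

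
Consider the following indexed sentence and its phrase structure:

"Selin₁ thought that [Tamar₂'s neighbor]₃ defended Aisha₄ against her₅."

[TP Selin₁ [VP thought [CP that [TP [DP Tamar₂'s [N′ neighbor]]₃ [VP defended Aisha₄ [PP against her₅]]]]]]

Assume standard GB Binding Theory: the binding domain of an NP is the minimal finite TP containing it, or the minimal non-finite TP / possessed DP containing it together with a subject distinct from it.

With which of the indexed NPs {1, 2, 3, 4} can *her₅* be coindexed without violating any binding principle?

{1, 2}

*her* is a pronoun, so Principle B applies: it must be free in its binding domain.
Binding domain of *her₅*: the embedded TP, whose subject is [Tamar₂'s neighbor]₃.
*Selin₁* c-commands the pronoun but from outside its binding domain, and is not c-commanded by it → coindexation permitted.
*Tamar₂* and the pronoun do not c-command one another → neither Principle B nor Principle C is at stake; coindexation permitted.
*[Tamar₂'s neighbor]₃* c-commands the pronoun within its binding domain → coindexation would violate Principle B.
*Aisha₄* c-commands the pronoun within its binding domain → coindexation would violate Principle B.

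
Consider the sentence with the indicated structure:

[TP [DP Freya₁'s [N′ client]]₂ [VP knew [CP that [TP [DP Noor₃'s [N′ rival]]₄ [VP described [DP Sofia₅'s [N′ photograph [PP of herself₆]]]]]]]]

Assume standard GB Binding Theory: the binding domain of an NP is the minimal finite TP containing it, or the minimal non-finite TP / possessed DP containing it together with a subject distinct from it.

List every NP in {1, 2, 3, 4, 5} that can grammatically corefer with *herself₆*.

*herself* is an anaphor, so Principle A applies: it must be bound in its binding domain.
Binding domain of *herself₆*: the possessed DP, whose subject is Sofia₅.
*Freya₁* does not c-command the anaphor → cannot bind it.
*[Freya₁'s client]₂* c-commands the anaphor but is outside its binding domain → cannot satisfy Principle A.
*Noor₃* does not c-command the anaphor → cannot bind it.
*[Noor₃'s rival]₄* c-commands the anaphor but is outside its binding domain → cannot satisfy Principle A.
*Sofia₅* c-commands the anaphor within its binding domain → licit binder.

{5}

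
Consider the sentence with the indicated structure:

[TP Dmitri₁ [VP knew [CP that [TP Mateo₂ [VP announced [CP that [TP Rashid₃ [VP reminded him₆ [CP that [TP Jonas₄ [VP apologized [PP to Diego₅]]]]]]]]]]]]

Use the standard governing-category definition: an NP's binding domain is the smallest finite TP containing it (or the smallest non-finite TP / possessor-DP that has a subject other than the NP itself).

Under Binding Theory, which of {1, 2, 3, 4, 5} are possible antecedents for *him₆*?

{1, 2}

*him* is a pronoun, so Principle B applies: it must be free in its binding domain.
Binding domain of *him₆*: the embedded TP, whose subject is Rashid₃.
*Dmitri₁* c-commands the pronoun but from outside its binding domain, and is not c-commanded by it → coindexation permitted.
*Mateo₂* c-commands the pronoun but from outside its binding domain, and is not c-commanded by it → coindexation permitted.
*Rashid₃* c-commands the pronoun within its binding domain → coindexation would violate Principle B.
*Jonas₄*: the pronoun c-commands this R-expression → coindexation would violate Principle C on *Jonas₄*.
*Diego₅*: the pronoun c-commands this R-expression → coindexation would violate Principle C on *Diego₅*.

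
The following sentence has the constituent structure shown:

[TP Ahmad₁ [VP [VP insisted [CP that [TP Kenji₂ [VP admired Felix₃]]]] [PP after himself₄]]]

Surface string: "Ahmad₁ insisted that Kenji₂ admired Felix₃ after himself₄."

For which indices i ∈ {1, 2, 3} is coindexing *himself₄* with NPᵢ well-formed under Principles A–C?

{1}

*himself* is an anaphor, so Principle A applies: it must be bound in its binding domain.
Binding domain of *himself₄*: the matrix TP, whose subject is Ahmad₁.
*Ahmad₁* c-commands the anaphor within its binding domain → licit binder.
*Kenji₂* does not c-command the anaphor → cannot bind it.
*Felix₃* does not c-command the anaphor → cannot bind it.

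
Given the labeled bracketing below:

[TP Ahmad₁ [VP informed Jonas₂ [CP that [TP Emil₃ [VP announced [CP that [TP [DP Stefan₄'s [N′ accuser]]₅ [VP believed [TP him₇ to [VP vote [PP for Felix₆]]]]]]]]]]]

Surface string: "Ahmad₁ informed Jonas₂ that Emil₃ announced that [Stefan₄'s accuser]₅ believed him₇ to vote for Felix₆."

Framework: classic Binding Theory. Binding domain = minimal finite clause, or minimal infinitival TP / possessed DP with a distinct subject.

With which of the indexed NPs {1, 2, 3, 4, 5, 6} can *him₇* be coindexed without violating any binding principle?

*him* is a pronoun, so Principle B applies: it must be free in its binding domain.
Binding domain of *him₇*: the embedded TP, whose subject is [Stefan₄'s accuser]₅.
*Ahmad₁* c-commands the pronoun but from outside its binding domain, and is not c-commanded by it → coindexation permitted.
*Jonas₂* c-commands the pronoun but from outside its binding domain, and is not c-commanded by it → coindexation permitted.
*Emil₃* c-commands the pronoun but from outside its binding domain, and is not c-commanded by it → coindexation permitted.
*Stefan₄* and the pronoun do not c-command one another → neither Principle B nor Principle C is at stake; coindexation permitted.
*[Stefan₄'s accuser]₅* c-commands the pronoun within its binding domain → coindexation would violate Principle B.
*Felix₆*: the pronoun c-commands this R-expression → coindexation would violate Principle C on *Felix₆*.

{1, 2, 3, 4}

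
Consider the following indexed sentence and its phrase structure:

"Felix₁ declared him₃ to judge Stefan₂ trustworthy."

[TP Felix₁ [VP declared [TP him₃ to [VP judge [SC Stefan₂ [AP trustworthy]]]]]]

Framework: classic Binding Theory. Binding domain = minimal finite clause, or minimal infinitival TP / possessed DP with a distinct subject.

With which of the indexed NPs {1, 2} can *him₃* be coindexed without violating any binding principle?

none

*him* is a pronoun, so Principle B applies: it must be free in its binding domain.
Binding domain of *him₃*: the matrix TP, whose subject is Felix₁.
*Felix₁* c-commands the pronoun within its binding domain → coindexation would violate Principle B.
*Stefan₂*: the pronoun c-commands this R-expression → coindexation would violate Principle C on *Stefan₂*.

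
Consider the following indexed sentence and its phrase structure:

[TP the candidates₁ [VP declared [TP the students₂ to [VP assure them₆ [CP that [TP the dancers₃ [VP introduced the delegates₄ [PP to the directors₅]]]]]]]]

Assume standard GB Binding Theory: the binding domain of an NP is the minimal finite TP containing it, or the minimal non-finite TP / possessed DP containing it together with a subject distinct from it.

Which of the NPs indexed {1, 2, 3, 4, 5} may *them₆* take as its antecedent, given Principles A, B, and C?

{1}

*them* is a pronoun, so Principle B applies: it must be free in its binding domain.
Binding domain of *them₆*: the embedded TP, whose subject is the students₂.
*the candidates₁* c-commands the pronoun but from outside its binding domain, and is not c-commanded by it → coindexation permitted.
*the students₂* c-commands the pronoun within its binding domain → coindexation would violate Principle B.
*the dancers₃*: the pronoun c-commands this R-expression → coindexation would violate Principle C on *the dancers₃*.
*the delegates₄*: the pronoun c-commands this R-expression → coindexation would violate Principle C on *the delegates₄*.
*the directors₅*: the pronoun c-commands this R-expression → coindexation would violate Principle C on *the directors₅*.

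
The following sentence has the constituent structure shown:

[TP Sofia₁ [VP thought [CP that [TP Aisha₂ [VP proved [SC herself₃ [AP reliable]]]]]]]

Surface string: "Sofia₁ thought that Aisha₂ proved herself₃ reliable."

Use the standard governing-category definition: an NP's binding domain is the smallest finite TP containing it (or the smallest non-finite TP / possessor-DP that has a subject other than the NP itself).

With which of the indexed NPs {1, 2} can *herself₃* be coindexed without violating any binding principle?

{2}

*herself* is an anaphor, so Principle A applies: it must be bound in its binding domain.
Binding domain of *herself₃*: the embedded TP, whose subject is Aisha₂.
*Sofia₁* c-commands the anaphor but is outside its binding domain → cannot satisfy Principle A.
*Aisha₂* c-commands the anaphor within its binding domain → licit binder.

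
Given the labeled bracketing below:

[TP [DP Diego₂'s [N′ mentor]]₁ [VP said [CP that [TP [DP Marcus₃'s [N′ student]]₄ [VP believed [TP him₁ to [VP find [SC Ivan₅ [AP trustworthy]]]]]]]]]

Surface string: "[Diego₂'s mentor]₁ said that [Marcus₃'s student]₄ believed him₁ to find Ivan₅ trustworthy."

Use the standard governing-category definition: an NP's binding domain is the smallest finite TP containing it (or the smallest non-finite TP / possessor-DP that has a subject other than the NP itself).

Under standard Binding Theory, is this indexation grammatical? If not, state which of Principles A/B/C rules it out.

The two coindexed NPs are *[Diego₂'s mentor]₁* and *him₁*.
*him₁* is a pronoun; its binding domain is the embedded TP, whose subject is [Marcus₃'s student]₄. Within that domain it is c-commanded only by *[Marcus₃'s student]₄*, which carries a different index — the pronoun is free locally, so Principle B holds.
*[Diego₂'s mentor]₁* is an R-expression; *him₁* does not c-command it, and no other NP shares its index, so Principle C is satisfied.
All principles are respected.

grammatical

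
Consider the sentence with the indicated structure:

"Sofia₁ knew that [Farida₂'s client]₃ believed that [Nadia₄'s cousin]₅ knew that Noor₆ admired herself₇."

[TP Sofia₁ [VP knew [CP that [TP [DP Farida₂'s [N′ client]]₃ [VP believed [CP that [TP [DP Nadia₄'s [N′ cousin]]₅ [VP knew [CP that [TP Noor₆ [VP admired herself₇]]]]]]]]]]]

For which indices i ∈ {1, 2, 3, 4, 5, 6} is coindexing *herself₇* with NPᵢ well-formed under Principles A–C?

{6}

*herself* is an anaphor, so Principle A applies: it must be bound in its binding domain.
Binding domain of *herself₇*: the embedded TP, whose subject is Noor₆.
*Sofia₁* c-commands the anaphor but is outside its binding domain → cannot satisfy Principle A.
*Farida₂* does not c-command the anaphor → cannot bind it.
*[Farida₂'s client]₃* c-commands the anaphor but is outside its binding domain → cannot satisfy Principle A.
*Nadia₄* does not c-command the anaphor → cannot bind it.
*[Nadia₄'s cousin]₅* c-commands the anaphor but is outside its binding domain → cannot satisfy Principle A.
*Noor₆* c-commands the anaphor within its binding domain → licit binder.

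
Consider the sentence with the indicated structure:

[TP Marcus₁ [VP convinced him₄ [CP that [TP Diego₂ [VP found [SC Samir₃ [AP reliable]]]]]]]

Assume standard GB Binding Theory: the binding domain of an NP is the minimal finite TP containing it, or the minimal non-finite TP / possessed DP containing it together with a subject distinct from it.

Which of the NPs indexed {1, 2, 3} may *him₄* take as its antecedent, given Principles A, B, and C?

*him* is a pronoun, so Principle B applies: it must be free in its binding domain.
Binding domain of *him₄*: the matrix TP, whose subject is Marcus₁.
*Marcus₁* c-commands the pronoun within its binding domain → coindexation would violate Principle B.
*Diego₂*: the pronoun c-commands this R-expression → coindexation would violate Principle C on *Diego₂*.
*Samir₃*: the pronoun c-commands this R-expression → coindexation would violate Principle C on *Samir₃*.

none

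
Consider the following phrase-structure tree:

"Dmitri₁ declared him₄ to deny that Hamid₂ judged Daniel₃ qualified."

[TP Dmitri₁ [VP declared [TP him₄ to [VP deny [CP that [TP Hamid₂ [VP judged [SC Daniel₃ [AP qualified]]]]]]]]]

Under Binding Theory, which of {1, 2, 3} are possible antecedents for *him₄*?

*him* is a pronoun, so Principle B applies: it must be free in its binding domain.
Binding domain of *him₄*: the matrix TP, whose subject is Dmitri₁.
*Dmitri₁* c-commands the pronoun within its binding domain → coindexation would violate Principle B.
*Hamid₂*: the pronoun c-commands this R-expression → coindexation would violate Principle C on *Hamid₂*.
*Daniel₃*: the pronoun c-commands this R-expression → coindexation would violate Principle C on *Daniel₃*.

none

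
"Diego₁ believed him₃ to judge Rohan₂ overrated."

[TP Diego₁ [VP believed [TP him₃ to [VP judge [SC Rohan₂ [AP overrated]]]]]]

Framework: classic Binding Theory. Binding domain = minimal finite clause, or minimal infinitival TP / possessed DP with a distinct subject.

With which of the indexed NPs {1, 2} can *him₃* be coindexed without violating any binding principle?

*him* is a pronoun, so Principle B applies: it must be free in its binding domain.
Binding domain of *him₃*: the matrix TP, whose subject is Diego₁.
*Diego₁* c-commands the pronoun within its binding domain → coindexation would violate Principle B.
*Rohan₂*: the pronoun c-commands this R-expression → coindexation would violate Principle C on *Rohan₂*.

none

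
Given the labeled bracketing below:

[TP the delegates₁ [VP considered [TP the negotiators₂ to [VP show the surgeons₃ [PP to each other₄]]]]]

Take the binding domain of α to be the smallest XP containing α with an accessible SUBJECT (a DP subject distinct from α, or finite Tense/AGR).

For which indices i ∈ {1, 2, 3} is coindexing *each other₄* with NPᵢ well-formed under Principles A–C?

{2, 3}

*each other* is an anaphor, so Principle A applies: it must be bound in its binding domain.
Binding domain of *each other₄*: the embedded TP, whose subject is the negotiators₂.
*the delegates₁* c-commands the anaphor but is outside its binding domain → cannot satisfy Principle A.
*the negotiators₂* c-commands the anaphor within its binding domain → licit binder.
*the surgeons₃* c-commands the anaphor within its binding domain → licit binder.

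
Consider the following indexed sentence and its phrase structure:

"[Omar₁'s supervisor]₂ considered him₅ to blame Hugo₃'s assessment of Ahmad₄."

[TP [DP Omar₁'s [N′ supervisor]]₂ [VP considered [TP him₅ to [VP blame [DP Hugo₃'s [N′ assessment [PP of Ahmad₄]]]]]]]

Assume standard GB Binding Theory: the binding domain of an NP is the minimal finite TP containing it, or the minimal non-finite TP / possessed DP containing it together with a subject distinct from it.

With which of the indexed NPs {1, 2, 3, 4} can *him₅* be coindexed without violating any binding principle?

{1}

*him* is a pronoun, so Principle B applies: it must be free in its binding domain.
Binding domain of *him₅*: the matrix TP, whose subject is [Omar₁'s supervisor]₂.
*Omar₁* and the pronoun do not c-command one another → neither Principle B nor Principle C is at stake; coindexation permitted.
*[Omar₁'s supervisor]₂* c-commands the pronoun within its binding domain → coindexation would violate Principle B.
*Hugo₃*: the pronoun c-commands this R-expression → coindexation would violate Principle C on *Hugo₃*.
*Ahmad₄*: the pronoun c-commands this R-expression → coindexation would violate Principle C on *Ahmad₄*.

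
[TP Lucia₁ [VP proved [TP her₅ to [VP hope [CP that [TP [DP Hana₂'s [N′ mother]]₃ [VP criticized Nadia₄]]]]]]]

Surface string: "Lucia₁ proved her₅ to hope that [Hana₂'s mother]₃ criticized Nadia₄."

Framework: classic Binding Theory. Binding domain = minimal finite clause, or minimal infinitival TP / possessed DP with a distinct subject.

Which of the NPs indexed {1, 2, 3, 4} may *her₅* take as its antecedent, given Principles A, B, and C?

none

*her* is a pronoun, so Principle B applies: it must be free in its binding domain.
Binding domain of *her₅*: the matrix TP, whose subject is Lucia₁.
*Lucia₁* c-commands the pronoun within its binding domain → coindexation would violate Principle B.
*Hana₂*: the pronoun c-commands this R-expression → coindexation would violate Principle C on *Hana₂*.
*[Hana₂'s mother]₃*: the pronoun c-commands this R-expression → coindexation would violate Principle C on *[Hana₂'s mother]₃*.
*Nadia₄*: the pronoun c-commands this R-expression → coindexation would violate Principle C on *Nadia₄*.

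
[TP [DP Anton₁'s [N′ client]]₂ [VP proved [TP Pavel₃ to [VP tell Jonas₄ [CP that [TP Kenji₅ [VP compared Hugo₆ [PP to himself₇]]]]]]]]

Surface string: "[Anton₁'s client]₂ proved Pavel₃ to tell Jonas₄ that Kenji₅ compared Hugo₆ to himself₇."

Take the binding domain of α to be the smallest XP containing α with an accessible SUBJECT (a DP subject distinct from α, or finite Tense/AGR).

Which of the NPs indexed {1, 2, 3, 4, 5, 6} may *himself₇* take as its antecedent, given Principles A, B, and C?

{5, 6}

*himself* is an anaphor, so Principle A applies: it must be bound in its binding domain.
Binding domain of *himself₇*: the embedded TP, whose subject is Kenji₅.
*Anton₁* does not c-command the anaphor → cannot bind it.
*[Anton₁'s client]₂* c-commands the anaphor but is outside its binding domain → cannot satisfy Principle A.
*Pavel₃* c-commands the anaphor but is outside its binding domain → cannot satisfy Principle A.
*Jonas₄* c-commands the anaphor but is outside its binding domain → cannot satisfy Principle A.
*Kenji₅* c-commands the anaphor within its binding domain → licit binder.
*Hugo₆* c-commands the anaphor within its binding domain → licit binder.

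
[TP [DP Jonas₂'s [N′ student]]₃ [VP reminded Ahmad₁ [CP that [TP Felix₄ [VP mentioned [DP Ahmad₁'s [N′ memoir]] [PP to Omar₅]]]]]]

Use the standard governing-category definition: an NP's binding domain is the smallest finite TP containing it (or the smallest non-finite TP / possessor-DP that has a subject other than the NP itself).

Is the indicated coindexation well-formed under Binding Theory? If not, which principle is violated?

Principle C

The two coindexed NPs are *Ahmad₁* (the higher occurrence) and *Ahmad₁* (the lower occurrence).
*Ahmad₁* (the lower occurrence) is an R-expression. Principle C requires it to be free everywhere.
*Ahmad₁* (the higher occurrence) c-commands it and carries the same index.
The R-expression is bound → Principle C violation.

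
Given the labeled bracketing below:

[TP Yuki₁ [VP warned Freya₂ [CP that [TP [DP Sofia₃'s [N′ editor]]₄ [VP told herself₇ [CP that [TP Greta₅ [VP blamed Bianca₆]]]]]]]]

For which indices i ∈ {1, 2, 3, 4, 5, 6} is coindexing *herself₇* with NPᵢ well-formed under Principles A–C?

*herself* is an anaphor, so Principle A applies: it must be bound in its binding domain.
Binding domain of *herself₇*: the embedded TP, whose subject is [Sofia₃'s editor]₄.
*Yuki₁* c-commands the anaphor but is outside its binding domain → cannot satisfy Principle A.
*Freya₂* c-commands the anaphor but is outside its binding domain → cannot satisfy Principle A.
*Sofia₃* does not c-command the anaphor → cannot bind it.
*[Sofia₃'s editor]₄* c-commands the anaphor within its binding domain → licit binder.
*Greta₅* does not c-command the anaphor → cannot bind it.
*Bianca₆* does not c-command the anaphor → cannot bind it.

{4}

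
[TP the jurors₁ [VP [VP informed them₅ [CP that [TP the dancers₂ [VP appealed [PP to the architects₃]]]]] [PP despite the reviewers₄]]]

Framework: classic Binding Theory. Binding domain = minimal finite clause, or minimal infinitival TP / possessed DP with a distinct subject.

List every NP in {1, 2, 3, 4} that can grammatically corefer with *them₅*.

*them* is a pronoun, so Principle B applies: it must be free in its binding domain.
Binding domain of *them₅*: the matrix TP, whose subject is the jurors₁.
*the jurors₁* c-commands the pronoun within its binding domain → coindexation would violate Principle B.
*the dancers₂*: the pronoun c-commands this R-expression → coindexation would violate Principle C on *the dancers₂*.
*the architects₃*: the pronoun c-commands this R-expression → coindexation would violate Principle C on *the architects₃*.
*the reviewers₄* and the pronoun do not c-command one another → neither Principle B nor Principle C is at stake; coindexation permitted.

{4}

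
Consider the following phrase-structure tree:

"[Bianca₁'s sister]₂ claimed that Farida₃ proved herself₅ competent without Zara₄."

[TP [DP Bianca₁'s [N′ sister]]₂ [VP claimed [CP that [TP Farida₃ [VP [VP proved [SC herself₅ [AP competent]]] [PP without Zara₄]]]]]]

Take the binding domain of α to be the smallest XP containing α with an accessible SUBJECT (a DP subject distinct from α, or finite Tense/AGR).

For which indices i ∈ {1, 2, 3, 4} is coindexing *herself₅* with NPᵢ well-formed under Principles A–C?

*herself* is an anaphor, so Principle A applies: it must be bound in its binding domain.
Binding domain of *herself₅*: the embedded TP, whose subject is Farida₃.
*Bianca₁* does not c-command the anaphor → cannot bind it.
*[Bianca₁'s sister]₂* c-commands the anaphor but is outside its binding domain → cannot satisfy Principle A.
*Farida₃* c-commands the anaphor within its binding domain → licit binder.
*Zara₄* does not c-command the anaphor → cannot bind it.

{3}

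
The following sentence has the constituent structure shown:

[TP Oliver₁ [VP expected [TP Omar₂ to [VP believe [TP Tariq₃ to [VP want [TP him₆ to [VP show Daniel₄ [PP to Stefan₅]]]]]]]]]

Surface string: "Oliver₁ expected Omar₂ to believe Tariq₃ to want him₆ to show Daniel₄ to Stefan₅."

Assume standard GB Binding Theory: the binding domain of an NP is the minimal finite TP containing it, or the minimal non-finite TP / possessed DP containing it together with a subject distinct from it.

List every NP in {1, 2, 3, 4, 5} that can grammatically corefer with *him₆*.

{1, 2}

*him* is a pronoun, so Principle B applies: it must be free in its binding domain.
Binding domain of *him₆*: the embedded TP, whose subject is Tariq₃.
*Oliver₁* c-commands the pronoun but from outside its binding domain, and is not c-commanded by it → coindexation permitted.
*Omar₂* c-commands the pronoun but from outside its binding domain, and is not c-commanded by it → coindexation permitted.
*Tariq₃* c-commands the pronoun within its binding domain → coindexation would violate Principle B.
*Daniel₄*: the pronoun c-commands this R-expression → coindexation would violate Principle C on *Daniel₄*.
*Stefan₅*: the pronoun c-commands this R-expression → coindexation would violate Principle C on *Stefan₅*.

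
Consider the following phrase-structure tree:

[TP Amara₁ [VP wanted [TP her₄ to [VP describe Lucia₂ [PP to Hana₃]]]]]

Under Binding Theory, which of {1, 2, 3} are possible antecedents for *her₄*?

none

*her* is a pronoun, so Principle B applies: it must be free in its binding domain.
Binding domain of *her₄*: the matrix TP, whose subject is Amara₁.
*Amara₁* c-commands the pronoun within its binding domain → coindexation would violate Principle B.
*Lucia₂*: the pronoun c-commands this R-expression → coindexation would violate Principle C on *Lucia₂*.
*Hana₃*: the pronoun c-commands this R-expression → coindexation would violate Principle C on *Hana₃*.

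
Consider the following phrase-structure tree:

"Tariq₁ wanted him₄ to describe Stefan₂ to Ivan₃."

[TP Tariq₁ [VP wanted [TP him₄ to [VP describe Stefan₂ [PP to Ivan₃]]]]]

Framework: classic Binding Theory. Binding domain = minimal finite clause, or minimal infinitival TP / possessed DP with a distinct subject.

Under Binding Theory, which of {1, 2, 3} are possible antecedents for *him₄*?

*him* is a pronoun, so Principle B applies: it must be free in its binding domain.
Binding domain of *him₄*: the matrix TP, whose subject is Tariq₁.
*Tariq₁* c-commands the pronoun within its binding domain → coindexation would violate Principle B.
*Stefan₂*: the pronoun c-commands this R-expression → coindexation would violate Principle C on *Stefan₂*.
*Ivan₃*: the pronoun c-commands this R-expression → coindexation would violate Principle C on *Ivan₃*.

none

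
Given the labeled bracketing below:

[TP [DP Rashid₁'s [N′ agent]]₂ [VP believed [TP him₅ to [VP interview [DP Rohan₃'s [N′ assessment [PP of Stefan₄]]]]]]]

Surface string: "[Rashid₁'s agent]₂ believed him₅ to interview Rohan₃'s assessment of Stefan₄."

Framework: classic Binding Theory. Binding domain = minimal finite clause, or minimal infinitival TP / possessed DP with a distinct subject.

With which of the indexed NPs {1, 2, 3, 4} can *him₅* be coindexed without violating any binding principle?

*him* is a pronoun, so Principle B applies: it must be free in its binding domain.
Binding domain of *him₅*: the matrix TP, whose subject is [Rashid₁'s agent]₂.
*Rashid₁* and the pronoun do not c-command one another → neither Principle B nor Principle C is at stake; coindexation permitted.
*[Rashid₁'s agent]₂* c-commands the pronoun within its binding domain → coindexation would violate Principle B.
*Rohan₃*: the pronoun c-commands this R-expression → coindexation would violate Principle C on *Rohan₃*.
*Stefan₄*: the pronoun c-commands this R-expression → coindexation would violate Principle C on *Stefan₄*.

{1}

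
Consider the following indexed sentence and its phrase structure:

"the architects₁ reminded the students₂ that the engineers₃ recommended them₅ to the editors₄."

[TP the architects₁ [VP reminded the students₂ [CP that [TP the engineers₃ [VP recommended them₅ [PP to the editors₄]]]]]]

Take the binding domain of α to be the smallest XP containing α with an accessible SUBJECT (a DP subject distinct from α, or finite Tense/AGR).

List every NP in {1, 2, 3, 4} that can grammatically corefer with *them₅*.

{1, 2}

*them* is a pronoun, so Principle B applies: it must be free in its binding domain.
Binding domain of *them₅*: the embedded TP, whose subject is the engineers₃.
*the architects₁* c-commands the pronoun but from outside its binding domain, and is not c-commanded by it → coindexation permitted.
*the students₂* c-commands the pronoun but from outside its binding domain, and is not c-commanded by it → coindexation permitted.
*the engineers₃* c-commands the pronoun within its binding domain → coindexation would violate Principle B.
*the editors₄*: the pronoun c-commands this R-expression → coindexation would violate Principle C on *the editors₄*.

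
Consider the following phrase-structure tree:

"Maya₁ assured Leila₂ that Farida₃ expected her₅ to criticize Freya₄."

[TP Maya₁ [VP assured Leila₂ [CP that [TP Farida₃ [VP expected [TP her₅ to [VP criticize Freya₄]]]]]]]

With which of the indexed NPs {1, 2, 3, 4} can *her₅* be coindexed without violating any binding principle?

{1, 2}

*her* is a pronoun, so Principle B applies: it must be free in its binding domain.
Binding domain of *her₅*: the embedded TP, whose subject is Farida₃.
*Maya₁* c-commands the pronoun but from outside its binding domain, and is not c-commanded by it → coindexation permitted.
*Leila₂* c-commands the pronoun but from outside its binding domain, and is not c-commanded by it → coindexation permitted.
*Farida₃* c-commands the pronoun within its binding domain → coindexation would violate Principle B.
*Freya₄*: the pronoun c-commands this R-expression → coindexation would violate Principle C on *Freya₄*.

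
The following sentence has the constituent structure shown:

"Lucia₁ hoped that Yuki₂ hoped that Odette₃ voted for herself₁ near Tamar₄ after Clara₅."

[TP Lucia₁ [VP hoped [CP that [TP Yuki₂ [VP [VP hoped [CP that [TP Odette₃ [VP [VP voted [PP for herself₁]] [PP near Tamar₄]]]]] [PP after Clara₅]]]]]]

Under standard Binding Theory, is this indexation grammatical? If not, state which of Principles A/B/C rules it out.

The two coindexed NPs are *Lucia₁* and *herself₁*.
*herself₁* is an anaphor. Principle A requires it to be bound within its binding domain — the embedded TP, whose subject is Odette₃.
Within that domain it is c-commanded by *Odette₃*, which does not share its index.
*Lucia₁* does c-command the anaphor, but from outside its binding domain.
The anaphor is unbound in its domain → Principle A violation.

Principle A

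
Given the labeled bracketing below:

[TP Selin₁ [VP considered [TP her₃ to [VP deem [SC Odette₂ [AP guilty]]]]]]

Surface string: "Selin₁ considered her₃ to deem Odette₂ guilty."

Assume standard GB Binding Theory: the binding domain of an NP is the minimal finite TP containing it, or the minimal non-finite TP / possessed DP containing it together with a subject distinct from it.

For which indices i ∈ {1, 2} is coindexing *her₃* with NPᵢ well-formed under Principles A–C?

none

*her* is a pronoun, so Principle B applies: it must be free in its binding domain.
Binding domain of *her₃*: the matrix TP, whose subject is Selin₁.
*Selin₁* c-commands the pronoun within its binding domain → coindexation would violate Principle B.
*Odette₂*: the pronoun c-commands this R-expression → coindexation would violate Principle C on *Odette₂*.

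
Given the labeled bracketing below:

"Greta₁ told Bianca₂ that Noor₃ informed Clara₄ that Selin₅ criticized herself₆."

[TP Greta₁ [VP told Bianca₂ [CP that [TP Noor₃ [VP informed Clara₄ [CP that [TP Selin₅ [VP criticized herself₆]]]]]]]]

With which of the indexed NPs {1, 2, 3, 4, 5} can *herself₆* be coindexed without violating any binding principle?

{5}

*herself* is an anaphor, so Principle A applies: it must be bound in its binding domain.
Binding domain of *herself₆*: the embedded TP, whose subject is Selin₅.
*Greta₁* c-commands the anaphor but is outside its binding domain → cannot satisfy Principle A.
*Bianca₂* c-commands the anaphor but is outside its binding domain → cannot satisfy Principle A.
*Noor₃* c-commands the anaphor but is outside its binding domain → cannot satisfy Principle A.
*Clara₄* c-commands the anaphor but is outside its binding domain → cannot satisfy Principle A.
*Selin₅* c-commands the anaphor within its binding domain → licit binder.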